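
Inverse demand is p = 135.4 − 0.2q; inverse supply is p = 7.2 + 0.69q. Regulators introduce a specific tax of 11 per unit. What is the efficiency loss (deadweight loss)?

Competitive equilibrium: 135.4 − 0.2q = 7.2 + 0.69q → q* = 144.0449, p* = 106.591.
With the tax, the buyer price exceeds the seller price by 11: (135.4 − 0.2q) − (7.2 + 0.69q) = 11 → q' = 131.6854.
Δq = 144.0449 − 131.6854 = 12.3595; the wedge equals the tax, 11.
DWL = ½ × 12.3595 × 11 = 67.98.

67.98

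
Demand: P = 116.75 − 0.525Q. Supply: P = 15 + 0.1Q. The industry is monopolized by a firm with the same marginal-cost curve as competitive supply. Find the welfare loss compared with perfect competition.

1726.16

Competitive equilibrium: 116.75 − 0.525Q = 15 + 0.1Q → Q* = 162.8, P* = 31.28.
Marginal revenue: MR = 116.75 − 1.05Q. Set MR = MC: 116.75 − 1.05Q = 15 + 0.1Q → Q_m = 88.4783.
Price P_m = 116.75 − 0.525·88.4783 = 70.2989; MC(Q_m) = 15 + 0.1·88.4783 = 23.8478.
Competitive Q* = 162.8, so ΔQ = 74.3217; wedge = 70.2989 − 23.8478 = 46.4511.
The triangle = ½ × 74.3217 × 46.4511 = 1726.16.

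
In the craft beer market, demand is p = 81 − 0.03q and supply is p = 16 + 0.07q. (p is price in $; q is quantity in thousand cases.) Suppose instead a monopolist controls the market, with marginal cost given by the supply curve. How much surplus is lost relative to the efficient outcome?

Competitive equilibrium: 81 − 0.03q = 16 + 0.07q → q* = 650, p* = 61.5.
Marginal revenue: MR = 81 − 0.06q. Set MR = MC: 81 − 0.06q = 16 + 0.07q → q_m = 500.
Price p_m = 81 − 0.03·500 = 66; MC(q_m) = 16 + 0.07·500 = 51.
Competitive q* = 650, so Δq = 150; wedge = 66 − 51 = 15.
The triangle = ½ × 150 × 15 = $1125 thousand.

$1125 thousand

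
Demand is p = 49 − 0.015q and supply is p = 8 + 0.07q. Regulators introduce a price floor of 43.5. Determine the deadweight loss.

Competitive equilibrium: 49 − 0.015q = 8 + 0.07q → q* = 482.3529, p* = 41.7647.
At the floor p = 43.5, quantity demanded = (49 − 43.5)/0.015 = 366.6667.
Sellers' marginal cost at q' = 366.6667: 8 + 0.07·366.6667 = 33.6667.
Δq = 482.3529 − 366.6667 = 115.6862; wedge = 43.5 − 33.6667 = 9.8333.
Deadweight loss = ½ × 115.6862 × 9.8333 = 568.79.

568.79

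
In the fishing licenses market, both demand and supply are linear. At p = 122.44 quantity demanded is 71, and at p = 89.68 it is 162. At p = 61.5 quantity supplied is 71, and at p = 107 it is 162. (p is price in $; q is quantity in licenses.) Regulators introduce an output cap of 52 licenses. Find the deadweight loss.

$3472.21

Demand slope = (89.68 − 122.44)/(162 − 71) = −0.36, so p = 148 − 0.36q.
Supply slope = (107 − 61.5)/(162 − 71) = 0.5, so p = 26 + 0.5q.
Competitive equilibrium: 148 − 0.36q = 26 + 0.5q → q* = 141.8605, p* = 96.9302.
At q = 52: demand price = 148 − 0.36·52 = 129.28; supply price = 26 + 0.5·52 = 52.
Δq = 141.8605 − 52 = 89.8605; wedge = 129.28 − 52 = 77.28.
Welfare loss = ½ × 89.8605 × 77.28 = $3472.21.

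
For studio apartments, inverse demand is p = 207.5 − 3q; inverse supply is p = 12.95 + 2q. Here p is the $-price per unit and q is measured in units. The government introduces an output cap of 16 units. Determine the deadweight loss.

Competitive equilibrium: 207.5 − 3q = 12.95 + 2q → q* = 38.91, p* = 90.77.
At q = 16: demand price = 207.5 − 3·16 = 159.5; supply price = 12.95 + 2·16 = 44.95.
Δq = 38.91 − 16 = 22.91; wedge = 159.5 − 44.95 = 114.55.
Welfare loss = ½ × 22.91 × 114.55 = $1312.17.

$1312.17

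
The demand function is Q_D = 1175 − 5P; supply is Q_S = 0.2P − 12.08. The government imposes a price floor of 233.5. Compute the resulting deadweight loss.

In inverse form: demand P = 235 − 0.2Q, supply P = 60.4 + 5Q.
Competitive equilibrium: 235 − 0.2Q = 60.4 + 5Q → Q* = 33.57692, P* = 228.28462.
At the floor P = 233.5, quantity demanded = (235 − 233.5)/0.2 = 7.5.
Sellers' marginal cost at Q' = 7.5: 60.4 + 5·7.5 = 97.9.
ΔQ = 33.57692 − 7.5 = 26.07692; wedge = 233.5 − 97.9 = 135.6.
The triangle = ½ × 26.07692 × 135.6 = 1768.02.

1768.02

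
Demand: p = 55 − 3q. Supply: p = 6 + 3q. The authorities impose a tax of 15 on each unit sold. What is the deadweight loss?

18.75

Competitive equilibrium: 55 − 3q = 6 + 3q → q* = 8.1667, p* = 30.5.
With the tax, the buyer price exceeds the seller price by 15: (55 − 3q) − (6 + 3q) = 15 → q' = 5.6667.
Δq = 8.1667 − 5.6667 = 2.5; the wedge equals the tax, 15.
Deadweight loss = ½ × 2.5 × 15 = 18.75.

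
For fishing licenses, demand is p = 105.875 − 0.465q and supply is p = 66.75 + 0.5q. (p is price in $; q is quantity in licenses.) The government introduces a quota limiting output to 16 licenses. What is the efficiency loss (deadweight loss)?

$290.66

Competitive equilibrium: 105.875 − 0.465q = 66.75 + 0.5q → q* = 40.544, p* = 87.022.
At q = 16: demand price = 105.875 − 0.465·16 = 98.435; supply price = 66.75 + 0.5·16 = 74.75.
Δq = 40.544 − 16 = 24.544; wedge = 98.435 − 74.75 = 23.685.
Deadweight loss = ½ × 24.544 × 23.685 = $290.66.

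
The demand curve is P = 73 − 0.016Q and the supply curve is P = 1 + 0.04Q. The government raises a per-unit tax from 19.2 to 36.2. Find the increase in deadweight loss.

Competitive equilibrium: 73 − 0.016Q = 1 + 0.04Q → Q* = 1285.7143, P* = 52.4286.
For a per-unit tax t: ΔQ = t/0.056, so DWL = ½·t·(t/0.056) = t²/0.112.
At t = 19.2: DWL = 3291.429. At t = 36.2: DWL = 11700.357.
Increase = 11700.357 − 3291.429 = 8408.93.

8408.93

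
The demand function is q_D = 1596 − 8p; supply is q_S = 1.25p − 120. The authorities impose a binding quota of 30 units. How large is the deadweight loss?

In inverse form: demand p = 199.5 − 0.125q, supply p = 96 + 0.8q.
Competitive equilibrium: 199.5 − 0.125q = 96 + 0.8q → q* = 111.8919, p* = 185.5135.
At q = 30: demand price = 199.5 − 0.125·30 = 195.75; supply price = 96 + 0.8·30 = 120.
Δq = 111.8919 − 30 = 81.8919; wedge = 195.75 − 120 = 75.75.
Welfare loss = ½ × 81.8919 × 75.75 = 3101.66.

3101.66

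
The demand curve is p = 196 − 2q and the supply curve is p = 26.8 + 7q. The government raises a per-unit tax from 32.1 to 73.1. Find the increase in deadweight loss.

Competitive equilibrium: 196 − 2q = 26.8 + 7q → q* = 18.8, p* = 158.4.
For a per-unit tax t: Δq = t/9, so DWL = ½·t·(t/9) = t²/18.
At t = 32.1: DWL = 57.245. At t = 73.1: DWL = 296.867.
Increase = 296.867 − 57.245 = 239.62.

239.62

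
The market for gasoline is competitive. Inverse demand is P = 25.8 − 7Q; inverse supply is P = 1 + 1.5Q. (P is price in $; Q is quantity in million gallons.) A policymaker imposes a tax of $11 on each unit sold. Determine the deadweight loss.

Competitive equilibrium: 25.8 − 7Q = 1 + 1.5Q → Q* = 2.9176, P* = 5.3765.
With the tax, the buyer price exceeds the seller price by 11: (25.8 − 7Q) − (1 + 1.5Q) = 11 → Q' = 1.6235.
ΔQ = 2.9176 − 1.6235 = 1.2941; the wedge equals the tax, 11.
Deadweight loss = ½ × 1.2941 × 11 = $7.12 million.

$7.12 million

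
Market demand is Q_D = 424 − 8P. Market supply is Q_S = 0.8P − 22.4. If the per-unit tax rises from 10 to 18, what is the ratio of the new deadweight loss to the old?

3.24

In inverse form: demand P = 53 − 0.125Q, supply P = 28 + 1.25Q.
Competitive equilibrium: 53 − 0.125Q = 28 + 1.25Q → Q* = 18.1818, P* = 50.7273.
For a per-unit tax t: ΔQ = t/1.375, so DWL = ½·t·(t/1.375) = t²/2.75.
At t = 10: DWL = 36.364. At t = 18: DWL = 117.818.
Ratio = (18/10)² = 3.24.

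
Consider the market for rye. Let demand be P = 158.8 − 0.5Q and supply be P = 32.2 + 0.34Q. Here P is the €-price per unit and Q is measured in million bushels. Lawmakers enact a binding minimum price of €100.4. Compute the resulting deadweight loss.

Competitive equilibrium: 158.8 − 0.5Q = 32.2 + 0.34Q → Q* = 150.7143, P* = 83.4429.
At the floor P = 100.4, quantity demanded = (158.8 − 100.4)/0.5 = 116.8.
Sellers' marginal cost at Q' = 116.8: 32.2 + 0.34·116.8 = 71.912.
ΔQ = 150.7143 − 116.8 = 33.9143; wedge = 100.4 − 71.912 = 28.488.
The triangle = ½ × 33.9143 × 28.488 = €483.08 million.

€483.08 million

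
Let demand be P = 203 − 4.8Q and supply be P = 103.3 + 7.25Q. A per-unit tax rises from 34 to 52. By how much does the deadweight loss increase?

64.23

Competitive equilibrium: 203 − 4.8Q = 103.3 + 7.25Q → Q* = 8.2739, P* = 163.2855.
For a per-unit tax t: ΔQ = t/12.05, so DWL = ½·t·(t/12.05) = t²/24.1.
At t = 34: DWL = 47.967. At t = 52: DWL = 112.199.
Increase = 112.199 − 47.967 = 64.23.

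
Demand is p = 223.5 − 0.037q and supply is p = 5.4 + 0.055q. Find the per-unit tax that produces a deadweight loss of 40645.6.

86.48

Competitive equilibrium: 223.5 − 0.037q = 5.4 + 0.055q → q* = 2370.6522, p* = 135.7859.
A tax t gives Δq = t/0.092 and wedge t, so DWL = t²/0.184.
t²/0.184 = 40645.6 → t² = 7478.7904 → t = 86.48.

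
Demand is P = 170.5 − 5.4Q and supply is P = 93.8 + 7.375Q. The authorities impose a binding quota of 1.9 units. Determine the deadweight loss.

Competitive equilibrium: 170.5 − 5.4Q = 93.8 + 7.375Q → Q* = 6.0039, P* = 138.0789.
At Q = 1.9: demand price = 170.5 − 5.4·1.9 = 160.24; supply price = 93.8 + 7.375·1.9 = 107.8125.
ΔQ = 6.0039 − 1.9 = 4.1039; wedge = 160.24 − 107.8125 = 52.4275.
The triangle = ½ × 4.1039 × 52.4275 = 107.58.

107.58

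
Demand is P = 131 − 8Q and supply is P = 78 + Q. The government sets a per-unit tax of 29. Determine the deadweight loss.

46.72

Competitive equilibrium: 131 − 8Q = 78 + Q → Q* = 5.8889, P* = 83.8889.
With the tax, the buyer price exceeds the seller price by 29: (131 − 8Q) − (78 + Q) = 29 → Q' = 2.6667.
ΔQ = 5.8889 − 2.6667 = 3.2222; the wedge equals the tax, 29.
Deadweight loss = ½ × 3.2222 × 29 = 46.72.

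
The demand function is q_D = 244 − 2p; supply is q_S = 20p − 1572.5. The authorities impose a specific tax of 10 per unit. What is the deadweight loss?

90.91

In inverse form: demand p = 122 − 0.5q, supply p = 78.625 + 0.05q.
Competitive equilibrium: 122 − 0.5q = 78.625 + 0.05q → q* = 78.8636, p* = 82.5682.
With the tax, the buyer price exceeds the seller price by 10: (122 − 0.5q) − (78.625 + 0.05q) = 10 → q' = 60.6818.
Δq = 78.8636 − 60.6818 = 18.1818; the wedge equals the tax, 10.
The triangle = ½ × 18.1818 × 10 = 90.91.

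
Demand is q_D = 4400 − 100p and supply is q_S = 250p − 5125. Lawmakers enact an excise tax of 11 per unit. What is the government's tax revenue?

In inverse form: demand p = 44 − 0.01q, supply p = 20.5 + 0.004q.
Competitive equilibrium: 44 − 0.01q = 20.5 + 0.004q → q* = 1678.5714, p* = 27.2143.
With the tax, the buyer price exceeds the seller price by 11: (44 − 0.01q) − (20.5 + 0.004q) = 11 → q' = 892.8571.
Tax revenue = 11 × 892.8571 = 9821.43.

9821.43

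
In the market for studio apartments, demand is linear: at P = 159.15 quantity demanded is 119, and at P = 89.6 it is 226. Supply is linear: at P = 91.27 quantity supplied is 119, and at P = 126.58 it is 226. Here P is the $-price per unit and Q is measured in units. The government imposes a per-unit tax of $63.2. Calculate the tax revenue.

Demand slope = (89.6 − 159.15)/(226 − 119) = −0.65, so P = 236.5 − 0.65Q.
Supply slope = (126.58 − 91.27)/(226 − 119) = 0.33, so P = 52 + 0.33Q.
Competitive equilibrium: 236.5 − 0.65Q = 52 + 0.33Q → Q* = 188.2653, P* = 114.1276.
With the tax, the buyer price exceeds the seller price by 63.2: (236.5 − 0.65Q) − (52 + 0.33Q) = 63.2 → Q' = 123.7755.
Tax revenue = 63.2 × 123.7755 = $7822.61.

$7822.61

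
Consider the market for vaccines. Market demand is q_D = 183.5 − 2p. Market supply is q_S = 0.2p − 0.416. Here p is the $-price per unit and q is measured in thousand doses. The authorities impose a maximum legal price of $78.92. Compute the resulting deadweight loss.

$2.41 thousand

In inverse form: demand p = 91.75 − 0.5q, supply p = 2.08 + 5q.
Competitive equilibrium: 91.75 − 0.5q = 2.08 + 5q → q* = 16.3036, p* = 83.5982.
At the ceiling p = 78.92, quantity supplied = (78.92 − 2.08)/5 = 15.368.
Willingness to pay at q' = 15.368: 91.75 − 0.5·15.368 = 84.066.
Δq = 16.3036 − 15.368 = 0.9356; wedge = 84.066 − 78.92 = 5.146.
The triangle = ½ × 0.9356 × 5.146 = $2.41 thousand.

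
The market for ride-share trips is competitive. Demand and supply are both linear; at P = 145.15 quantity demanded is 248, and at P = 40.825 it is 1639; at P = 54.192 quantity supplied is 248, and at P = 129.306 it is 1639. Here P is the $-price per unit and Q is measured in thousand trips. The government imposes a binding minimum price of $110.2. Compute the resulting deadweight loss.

$3687.41 thousand

Demand slope = (40.825 − 145.15)/(1639 − 248) = −0.075, so P = 163.75 − 0.075Q.
Supply slope = (129.306 − 54.192)/(1639 − 248) = 0.054, so P = 40.8 + 0.054Q.
Competitive equilibrium: 163.75 − 0.075Q = 40.8 + 0.054Q → Q* = 953.1008, P* = 92.2674.
At the floor P = 110.2, quantity demanded = (163.75 − 110.2)/0.075 = 714.
Sellers' marginal cost at Q' = 714: 40.8 + 0.054·714 = 79.356.
ΔQ = 953.1008 − 714 = 239.1008; wedge = 110.2 − 79.356 = 30.844.
Deadweight loss = ½ × 239.1008 × 30.844 = $3687.41 thousand.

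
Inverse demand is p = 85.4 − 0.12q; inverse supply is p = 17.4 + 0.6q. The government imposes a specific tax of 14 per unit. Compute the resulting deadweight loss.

136.11

Competitive equilibrium: 85.4 − 0.12q = 17.4 + 0.6q → q* = 94.4444, p* = 74.0667.
With the tax, the buyer price exceeds the seller price by 14: (85.4 − 0.12q) − (17.4 + 0.6q) = 14 → q' = 75.
Δq = 94.4444 − 75 = 19.4444; the wedge equals the tax, 14.
Welfare loss = ½ × 19.4444 × 14 = 136.11.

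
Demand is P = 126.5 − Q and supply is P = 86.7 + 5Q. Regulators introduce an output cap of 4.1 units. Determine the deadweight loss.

19.25

Competitive equilibrium: 126.5 − Q = 86.7 + 5Q → Q* = 6.6333, P* = 119.8667.
At Q = 4.1: demand price = 126.5 − 1·4.1 = 122.4; supply price = 86.7 + 5·4.1 = 107.2.
ΔQ = 6.6333 − 4.1 = 2.5333; wedge = 122.4 − 107.2 = 15.2.
DWL = ½ × 2.5333 × 15.2 = 19.25.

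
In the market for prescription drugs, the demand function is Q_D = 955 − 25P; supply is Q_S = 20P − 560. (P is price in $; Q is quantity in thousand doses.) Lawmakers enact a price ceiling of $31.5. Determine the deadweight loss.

In inverse form: demand P = 38.2 − 0.04Q, supply P = 28 + 0.05Q.
Competitive equilibrium: 38.2 − 0.04Q = 28 + 0.05Q → Q* = 113.3333, P* = 33.6667.
At the ceiling P = 31.5, quantity supplied = (31.5 − 28)/0.05 = 70.
Willingness to pay at Q' = 70: 38.2 − 0.04·70 = 35.4.
ΔQ = 113.3333 − 70 = 43.3333; wedge = 35.4 − 31.5 = 3.9.
Deadweight loss = ½ × 43.3333 × 3.9 = $84.50 thousand.

$84.50 thousand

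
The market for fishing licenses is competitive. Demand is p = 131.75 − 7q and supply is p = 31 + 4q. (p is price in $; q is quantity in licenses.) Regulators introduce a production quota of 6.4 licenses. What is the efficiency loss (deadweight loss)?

$41.87

Competitive equilibrium: 131.75 − 7q = 31 + 4q → q* = 9.1591, p* = 67.6364.
At q = 6.4: demand price = 131.75 − 7·6.4 = 86.95; supply price = 31 + 4·6.4 = 56.6.
Δq = 9.1591 − 6.4 = 2.7591; wedge = 86.95 − 56.6 = 30.35.
Welfare loss = ½ × 2.7591 × 30.35 = $41.87.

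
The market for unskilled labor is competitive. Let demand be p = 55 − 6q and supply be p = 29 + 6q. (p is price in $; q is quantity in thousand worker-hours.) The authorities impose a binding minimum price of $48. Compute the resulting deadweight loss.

Competitive equilibrium: 55 − 6q = 29 + 6q → q* = 2.1667, p* = 42.
At the floor p = 48, quantity demanded = (55 − 48)/6 = 1.1667.
Sellers' marginal cost at q' = 1.1667: 29 + 6·1.1667 = 36.0002.
Δq = 2.1667 − 1.1667 = 1; wedge = 48 − 36.0002 = 11.9998.
The triangle = ½ × 1 × 11.9998 = $6 thousand.

$6 thousand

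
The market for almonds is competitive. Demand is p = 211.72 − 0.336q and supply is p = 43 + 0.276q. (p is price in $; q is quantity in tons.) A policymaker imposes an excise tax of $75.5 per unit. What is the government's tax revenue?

$11500.18

Competitive equilibrium: 211.72 − 0.336q = 43 + 0.276q → q* = 275.6863, p* = 119.0894.
With the tax, the buyer price exceeds the seller price by 75.5: (211.72 − 0.336q) − (43 + 0.276q) = 75.5 → q' = 152.3203.
Tax revenue = 75.5 × 152.3203 = $11500.18.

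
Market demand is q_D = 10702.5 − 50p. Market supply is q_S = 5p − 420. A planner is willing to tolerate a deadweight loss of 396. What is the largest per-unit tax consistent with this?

In inverse form: demand p = 214.05 − 0.02q, supply p = 84 + 0.2q.
Competitive equilibrium: 214.05 − 0.02q = 84 + 0.2q → q* = 591.1364, p* = 202.2273.
A tax t gives Δq = t/0.22 and wedge t, so DWL = t²/0.44.
t²/0.44 = 396 → t² = 174.24 → t = 13.2.

13.2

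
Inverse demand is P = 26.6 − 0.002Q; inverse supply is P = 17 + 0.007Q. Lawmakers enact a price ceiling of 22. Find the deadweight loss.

Competitive equilibrium: 26.6 − 0.002Q = 17 + 0.007Q → Q* = 1066.66667, P* = 24.46667.
At the ceiling P = 22, quantity supplied = (22 − 17)/0.007 = 714.28571.
Willingness to pay at Q' = 714.28571: 26.6 − 0.002·714.28571 = 25.17143.
ΔQ = 1066.66667 − 714.28571 = 352.38096; wedge = 25.17143 − 22 = 3.17143.
DWL = ½ × 352.38096 × 3.17143 = 558.78.

558.78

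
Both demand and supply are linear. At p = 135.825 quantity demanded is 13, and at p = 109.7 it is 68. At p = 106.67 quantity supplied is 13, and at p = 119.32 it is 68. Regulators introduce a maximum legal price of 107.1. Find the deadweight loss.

549.57

Demand slope = (109.7 − 135.825)/(68 − 13) = −0.475, so p = 142 − 0.475q.
Supply slope = (119.32 − 106.67)/(68 − 13) = 0.23, so p = 103.68 + 0.23q.
Competitive equilibrium: 142 − 0.475q = 103.68 + 0.23q → q* = 54.3546, p* = 116.1816.
At the ceiling p = 107.1, quantity supplied = (107.1 − 103.68)/0.23 = 14.8696.
Willingness to pay at q' = 14.8696: 142 − 0.475·14.8696 = 134.9369.
Δq = 54.3546 − 14.8696 = 39.485; wedge = 134.9369 − 107.1 = 27.8369.
DWL = ½ × 39.485 × 27.8369 = 549.57.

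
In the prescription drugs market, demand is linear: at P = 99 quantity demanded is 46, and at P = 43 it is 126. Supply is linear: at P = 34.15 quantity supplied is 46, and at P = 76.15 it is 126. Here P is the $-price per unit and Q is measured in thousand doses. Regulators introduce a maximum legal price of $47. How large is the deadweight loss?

Demand slope = (43 − 99)/(126 − 46) = −0.7, so P = 131.2 − 0.7Q.
Supply slope = (76.15 − 34.15)/(126 − 46) = 0.525, so P = 10 + 0.525Q.
Competitive equilibrium: 131.2 − 0.7Q = 10 + 0.525Q → Q* = 98.9388, P* = 61.9429.
At the ceiling P = 47, quantity supplied = (47 − 10)/0.525 = 70.4762.
Willingness to pay at Q' = 70.4762: 131.2 − 0.7·70.4762 = 81.8667.
ΔQ = 98.9388 − 70.4762 = 28.4626; wedge = 81.8667 − 47 = 34.8667.
DWL = ½ × 28.4626 × 34.8667 = $496.20 thousand.

$496.20 thousand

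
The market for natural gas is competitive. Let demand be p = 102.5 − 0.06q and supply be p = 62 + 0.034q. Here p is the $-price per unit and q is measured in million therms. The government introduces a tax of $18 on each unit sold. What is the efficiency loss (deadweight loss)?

$1723.40 million

Competitive equilibrium: 102.5 − 0.06q = 62 + 0.034q → q* = 430.8511, p* = 76.6489.
With the tax, the buyer price exceeds the seller price by 18: (102.5 − 0.06q) − (62 + 0.034q) = 18 → q' = 239.3617.
Δq = 430.8511 − 239.3617 = 191.4894; the wedge equals the tax, 18.
The triangle = ½ × 191.4894 × 18 = $1723.40 million.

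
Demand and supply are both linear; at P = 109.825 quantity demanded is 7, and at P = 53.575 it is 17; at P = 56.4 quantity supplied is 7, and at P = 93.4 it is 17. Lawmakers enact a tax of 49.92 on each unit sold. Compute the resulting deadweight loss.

Demand slope = (53.575 − 109.825)/(17 − 7) = −5.625, so P = 149.2 − 5.625Q.
Supply slope = (93.4 − 56.4)/(17 − 7) = 3.7, so P = 30.5 + 3.7Q.
Competitive equilibrium: 149.2 − 5.625Q = 30.5 + 3.7Q → Q* = 12.7292, P* = 77.5981.
With the tax, the buyer price exceeds the seller price by 49.92: (149.2 − 5.625Q) − (30.5 + 3.7Q) = 49.92 → Q' = 7.3759.
ΔQ = 12.7292 − 7.3759 = 5.3533; the wedge equals the tax, 49.92.
The triangle = ½ × 5.3533 × 49.92 = 133.62.

133.62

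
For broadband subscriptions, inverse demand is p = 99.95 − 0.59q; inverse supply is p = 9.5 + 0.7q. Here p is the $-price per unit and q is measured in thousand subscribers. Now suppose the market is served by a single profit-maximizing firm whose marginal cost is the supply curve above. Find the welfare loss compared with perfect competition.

Competitive equilibrium: 99.95 − 0.59q = 9.5 + 0.7q → q* = 70.1163, p* = 58.5814.
Marginal revenue: MR = 99.95 − 1.18q. Set MR = MC: 99.95 − 1.18q = 9.5 + 0.7q → q_m = 48.1117.
Price p_m = 99.95 − 0.59·48.1117 = 71.5641; MC(q_m) = 9.5 + 0.7·48.1117 = 43.1782.
Competitive q* = 70.1163, so Δq = 22.0046; wedge = 71.5641 − 43.1782 = 28.3859.
Welfare loss = ½ × 22.0046 × 28.3859 = $312.31 thousand.

$312.31 thousand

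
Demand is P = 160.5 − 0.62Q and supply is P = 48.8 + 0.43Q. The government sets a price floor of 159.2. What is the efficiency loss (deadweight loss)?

Competitive equilibrium: 160.5 − 0.62Q = 48.8 + 0.43Q → Q* = 106.38095, P* = 94.54381.
At the floor P = 159.2, quantity demanded = (160.5 − 159.2)/0.62 = 2.09677.
Sellers' marginal cost at Q' = 2.09677: 48.8 + 0.43·2.09677 = 49.70161.
ΔQ = 106.38095 − 2.09677 = 104.28418; wedge = 159.2 − 49.70161 = 109.49839.
Welfare loss = ½ × 104.28418 × 109.49839 = 5709.47.

5709.47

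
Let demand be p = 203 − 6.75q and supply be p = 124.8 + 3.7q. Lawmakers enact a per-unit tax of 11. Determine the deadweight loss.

5.79

Competitive equilibrium: 203 − 6.75q = 124.8 + 3.7q → q* = 7.4833, p* = 152.488.
With the tax, the buyer price exceeds the seller price by 11: (203 − 6.75q) − (124.8 + 3.7q) = 11 → q' = 6.4306.
Δq = 7.4833 − 6.4306 = 1.0527; the wedge equals the tax, 11.
The triangle = ½ × 1.0527 × 11 = 5.79.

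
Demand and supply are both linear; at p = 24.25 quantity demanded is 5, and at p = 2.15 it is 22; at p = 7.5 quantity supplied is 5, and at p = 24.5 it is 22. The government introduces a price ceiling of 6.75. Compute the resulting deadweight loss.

Demand slope = (2.15 − 24.25)/(22 − 5) = −1.3, so p = 30.75 − 1.3q.
Supply slope = (24.5 − 7.5)/(22 − 5) = 1, so p = 2.5 + q.
Competitive equilibrium: 30.75 − 1.3q = 2.5 + q → q* = 12.2826, p* = 14.7826.
At the ceiling p = 6.75, quantity supplied = (6.75 − 2.5)/1 = 4.25.
Willingness to pay at q' = 4.25: 30.75 − 1.3·4.25 = 25.225.
Δq = 12.2826 − 4.25 = 8.0326; wedge = 25.225 − 6.75 = 18.475.
Deadweight loss = ½ × 8.0326 × 18.475 = 74.20.

74.20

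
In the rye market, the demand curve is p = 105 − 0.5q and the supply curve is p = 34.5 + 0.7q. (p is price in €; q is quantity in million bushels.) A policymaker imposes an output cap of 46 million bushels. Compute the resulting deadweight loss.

€97.54 million

Competitive equilibrium: 105 − 0.5q = 34.5 + 0.7q → q* = 58.75, p* = 75.625.
At q = 46: demand price = 105 − 0.5·46 = 82; supply price = 34.5 + 0.7·46 = 66.7.
Δq = 58.75 − 46 = 12.75; wedge = 82 − 66.7 = 15.3.
Welfare loss = ½ × 12.75 × 15.3 = €97.54 million.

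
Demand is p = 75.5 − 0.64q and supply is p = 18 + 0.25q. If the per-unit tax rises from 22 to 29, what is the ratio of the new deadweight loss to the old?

Competitive equilibrium: 75.5 − 0.64q = 18 + 0.25q → q* = 64.6067, p* = 34.1517.
For a per-unit tax t: Δq = t/0.89, so DWL = ½·t·(t/0.89) = t²/1.78.
At t = 22: DWL = 271.910. At t = 29: DWL = 472.472.
Ratio = (29/22)² = 1.738.

1.738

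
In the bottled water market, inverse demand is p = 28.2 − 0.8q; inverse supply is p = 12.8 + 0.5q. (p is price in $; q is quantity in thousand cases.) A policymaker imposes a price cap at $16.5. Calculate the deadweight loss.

$12.85 thousand

Competitive equilibrium: 28.2 − 0.8q = 12.8 + 0.5q → q* = 11.8462, p* = 18.7231.
At the ceiling p = 16.5, quantity supplied = (16.5 − 12.8)/0.5 = 7.4.
Willingness to pay at q' = 7.4: 28.2 − 0.8·7.4 = 22.28.
Δq = 11.8462 − 7.4 = 4.4462; wedge = 22.28 − 16.5 = 5.78.
Welfare loss = ½ × 4.4462 × 5.78 = $12.85 thousand.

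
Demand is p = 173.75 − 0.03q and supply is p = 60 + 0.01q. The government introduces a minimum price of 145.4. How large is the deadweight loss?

72105.03

Competitive equilibrium: 173.75 − 0.03q = 60 + 0.01q → q* = 2843.75, p* = 88.4375.
At the floor p = 145.4, quantity demanded = (173.75 − 145.4)/0.03 = 945.
Sellers' marginal cost at q' = 945: 60 + 0.01·945 = 69.45.
Δq = 2843.75 − 945 = 1898.75; wedge = 145.4 − 69.45 = 75.95.
Welfare loss = ½ × 1898.75 × 75.95 = 72105.03.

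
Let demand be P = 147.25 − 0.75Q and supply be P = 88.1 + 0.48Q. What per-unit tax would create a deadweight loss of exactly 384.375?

30.75

Competitive equilibrium: 147.25 − 0.75Q = 88.1 + 0.48Q → Q* = 48.0894, P* = 111.1829.
A tax t gives ΔQ = t/1.23 and wedge t, so DWL = t²/2.46.
t²/2.46 = 384.375 → t² = 945.5625 → t = 30.75.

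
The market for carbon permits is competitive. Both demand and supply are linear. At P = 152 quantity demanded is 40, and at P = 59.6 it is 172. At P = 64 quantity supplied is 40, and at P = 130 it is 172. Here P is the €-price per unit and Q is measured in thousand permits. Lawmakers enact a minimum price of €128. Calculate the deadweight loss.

€914.83 thousand

Demand slope = (59.6 − 152)/(172 − 40) = −0.7, so P = 180 − 0.7Q.
Supply slope = (130 − 64)/(172 − 40) = 0.5, so P = 44 + 0.5Q.
Competitive equilibrium: 180 − 0.7Q = 44 + 0.5Q → Q* = 113.3333, P* = 100.6667.
At the floor P = 128, quantity demanded = (180 − 128)/0.7 = 74.2857.
Sellers' marginal cost at Q' = 74.2857: 44 + 0.5·74.2857 = 81.1429.
ΔQ = 113.3333 − 74.2857 = 39.0476; wedge = 128 − 81.1429 = 46.8571.
Deadweight loss = ½ × 39.0476 × 46.8571 = €914.83 thousand.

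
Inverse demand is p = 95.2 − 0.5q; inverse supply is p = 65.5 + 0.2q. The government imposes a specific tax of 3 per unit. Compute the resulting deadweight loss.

6.43

Competitive equilibrium: 95.2 − 0.5q = 65.5 + 0.2q → q* = 42.4286, p* = 73.9857.
With the tax, the buyer price exceeds the seller price by 3: (95.2 − 0.5q) − (65.5 + 0.2q) = 3 → q' = 38.1429.
Δq = 42.4286 − 38.1429 = 4.2857; the wedge equals the tax, 3.
Welfare loss = ½ × 4.2857 × 3 = 6.43.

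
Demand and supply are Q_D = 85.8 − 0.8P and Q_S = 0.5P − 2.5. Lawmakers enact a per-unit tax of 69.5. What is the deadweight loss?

743.12

In inverse form: demand P = 107.25 − 1.25Q, supply P = 5 + 2Q.
Competitive equilibrium: 107.25 − 1.25Q = 5 + 2Q → Q* = 31.46154, P* = 67.92308.
With the tax, the buyer price exceeds the seller price by 69.5: (107.25 − 1.25Q) − (5 + 2Q) = 69.5 → Q' = 10.07692.
ΔQ = 31.46154 − 10.07692 = 21.38462; the wedge equals the tax, 69.5.
DWL = ½ × 21.38462 × 69.5 = 743.12.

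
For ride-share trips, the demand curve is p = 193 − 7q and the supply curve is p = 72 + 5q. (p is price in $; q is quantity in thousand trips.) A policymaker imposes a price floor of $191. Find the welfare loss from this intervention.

$575.96 thousand

Competitive equilibrium: 193 − 7q = 72 + 5q → q* = 10.0833, p* = 122.4167.
At the floor p = 191, quantity demanded = (193 − 191)/7 = 0.2857.
Sellers' marginal cost at q' = 0.2857: 72 + 5·0.2857 = 73.4285.
Δq = 10.0833 − 0.2857 = 9.7976; wedge = 191 − 73.4285 = 117.5715.
Welfare loss = ½ × 9.7976 × 117.5715 = $575.96 thousand.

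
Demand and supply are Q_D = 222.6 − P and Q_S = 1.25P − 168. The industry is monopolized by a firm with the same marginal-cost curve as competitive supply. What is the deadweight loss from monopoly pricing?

275.625

In inverse form: demand P = 222.6 − Q, supply P = 134.4 + 0.8Q.
Competitive equilibrium: 222.6 − Q = 134.4 + 0.8Q → Q* = 49, P* = 173.6.
Marginal revenue: MR = 222.6 − 2Q. Set MR = MC: 222.6 − 2Q = 134.4 + 0.8Q → Q_m = 31.5.
Price P_m = 222.6 − 1·31.5 = 191.1; MC(Q_m) = 134.4 + 0.8·31.5 = 159.6.
Competitive Q* = 49, so ΔQ = 17.5; wedge = 191.1 − 159.6 = 31.5.
DWL = ½ × 17.5 × 31.5 = 275.625.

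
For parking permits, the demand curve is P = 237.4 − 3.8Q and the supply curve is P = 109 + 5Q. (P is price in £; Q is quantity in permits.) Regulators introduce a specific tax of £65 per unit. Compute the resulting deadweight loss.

£240.06

Competitive equilibrium: 237.4 − 3.8Q = 109 + 5Q → Q* = 14.5909, P* = 181.9545.
With the tax, the buyer price exceeds the seller price by 65: (237.4 − 3.8Q) − (109 + 5Q) = 65 → Q' = 7.2045.
ΔQ = 14.5909 − 7.2045 = 7.3864; the wedge equals the tax, 65.
The triangle = ½ × 7.3864 × 65 = £240.06.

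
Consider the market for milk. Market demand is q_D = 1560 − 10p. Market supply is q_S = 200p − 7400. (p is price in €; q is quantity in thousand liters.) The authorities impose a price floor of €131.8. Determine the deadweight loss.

€41709.94 thousand

In inverse form: demand p = 156 − 0.1q, supply p = 37 + 0.005q.
Competitive equilibrium: 156 − 0.1q = 37 + 0.005q → q* = 1133.3333, p* = 42.6667.
At the floor p = 131.8, quantity demanded = (156 − 131.8)/0.1 = 242.
Sellers' marginal cost at q' = 242: 37 + 0.005·242 = 38.21.
Δq = 1133.3333 − 242 = 891.3333; wedge = 131.8 − 38.21 = 93.59.
The triangle = ½ × 891.3333 × 93.59 = €41709.94 thousand.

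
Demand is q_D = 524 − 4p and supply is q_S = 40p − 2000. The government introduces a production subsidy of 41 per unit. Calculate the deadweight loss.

In inverse form: demand p = 131 − 0.25q, supply p = 50 + 0.025q.
Competitive equilibrium: 131 − 0.25q = 50 + 0.025q → q* = 294.5455, p* = 57.3636.
The subsidy lowers effective supply by 41: p = 9 + 0.025q.
New quantity: 131 − 0.25q = 9 + 0.025q → q' = 443.6364.
Overproduction Δq = 443.6364 − 294.5455 = 149.0909; wedge = subsidy = 41.
Deadweight loss = ½ × 149.0909 × 41 = 3056.36.

3056.36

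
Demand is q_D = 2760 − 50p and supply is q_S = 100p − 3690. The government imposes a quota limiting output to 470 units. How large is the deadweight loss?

294

In inverse form: demand p = 55.2 − 0.02q, supply p = 36.9 + 0.01q.
Competitive equilibrium: 55.2 − 0.02q = 36.9 + 0.01q → q* = 610, p* = 43.
At q = 470: demand price = 55.2 − 0.02·470 = 45.8; supply price = 36.9 + 0.01·470 = 41.6.
Δq = 610 − 470 = 140; wedge = 45.8 − 41.6 = 4.2.
Deadweight loss = ½ × 140 × 4.2 = 294.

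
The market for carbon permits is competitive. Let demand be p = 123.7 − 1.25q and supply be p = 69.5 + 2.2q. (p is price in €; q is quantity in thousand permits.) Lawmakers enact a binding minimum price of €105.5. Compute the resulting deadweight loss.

€2.28 thousand

Competitive equilibrium: 123.7 − 1.25q = 69.5 + 2.2q → q* = 15.7101, p* = 104.0623.
At the floor p = 105.5, quantity demanded = (123.7 − 105.5)/1.25 = 14.56.
Sellers' marginal cost at q' = 14.56: 69.5 + 2.2·14.56 = 101.532.
Δq = 15.7101 − 14.56 = 1.1501; wedge = 105.5 − 101.532 = 3.968.
DWL = ½ × 1.1501 × 3.968 = €2.28 thousand.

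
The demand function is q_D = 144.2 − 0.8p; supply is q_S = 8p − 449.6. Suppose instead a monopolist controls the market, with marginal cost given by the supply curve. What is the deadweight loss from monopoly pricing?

1268.88

In inverse form: demand p = 180.25 − 1.25q, supply p = 56.2 + 0.125q.
Competitive equilibrium: 180.25 − 1.25q = 56.2 + 0.125q → q* = 90.218182, p* = 67.477273.
Marginal revenue: MR = 180.25 − 2.5q. Set MR = MC: 180.25 − 2.5q = 56.2 + 0.125q → q_m = 47.257143.
Price p_m = 180.25 − 1.25·47.257143 = 121.178571; MC(q_m) = 56.2 + 0.125·47.257143 = 62.107143.
Competitive q* = 90.218182, so Δq = 42.961039; wedge = 121.178571 − 62.107143 = 59.071428.
Deadweight loss = ½ × 42.961039 × 59.071428 = 1268.88.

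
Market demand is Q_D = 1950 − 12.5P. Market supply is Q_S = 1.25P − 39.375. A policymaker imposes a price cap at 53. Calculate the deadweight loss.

5778.82

In inverse form: demand P = 156 − 0.08Q, supply P = 31.5 + 0.8Q.
Competitive equilibrium: 156 − 0.08Q = 31.5 + 0.8Q → Q* = 141.4773, P* = 144.6818.
At the ceiling P = 53, quantity supplied = (53 − 31.5)/0.8 = 26.875.
Willingness to pay at Q' = 26.875: 156 − 0.08·26.875 = 153.85.
ΔQ = 141.4773 − 26.875 = 114.6023; wedge = 153.85 − 53 = 100.85.
DWL = ½ × 114.6023 × 100.85 = 5778.82.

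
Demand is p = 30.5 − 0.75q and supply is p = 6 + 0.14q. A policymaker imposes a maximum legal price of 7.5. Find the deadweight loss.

125.80

Competitive equilibrium: 30.5 − 0.75q = 6 + 0.14q → q* = 27.5281, p* = 9.8539.
At the ceiling p = 7.5, quantity supplied = (7.5 − 6)/0.14 = 10.7143.
Willingness to pay at q' = 10.7143: 30.5 − 0.75·10.7143 = 22.4643.
Δq = 27.5281 − 10.7143 = 16.8138; wedge = 22.4643 − 7.5 = 14.9643.
Deadweight loss = ½ × 16.8138 × 14.9643 = 125.80.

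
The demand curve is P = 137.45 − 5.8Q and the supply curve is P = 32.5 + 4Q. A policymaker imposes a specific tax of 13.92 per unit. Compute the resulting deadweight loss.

9.89

Competitive equilibrium: 137.45 − 5.8Q = 32.5 + 4Q → Q* = 10.7092, P* = 75.3367.
With the tax, the buyer price exceeds the seller price by 13.92: (137.45 − 5.8Q) − (32.5 + 4Q) = 13.92 → Q' = 9.2888.
ΔQ = 10.7092 − 9.2888 = 1.4204; the wedge equals the tax, 13.92.
Welfare loss = ½ × 1.4204 × 13.92 = 9.89.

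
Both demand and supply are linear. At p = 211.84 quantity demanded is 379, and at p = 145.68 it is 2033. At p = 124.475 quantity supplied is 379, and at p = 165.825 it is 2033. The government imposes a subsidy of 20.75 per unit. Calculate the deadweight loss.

Demand slope = (145.68 − 211.84)/(2033 − 379) = −0.04, so p = 227 − 0.04q.
Supply slope = (165.825 − 124.475)/(2033 − 379) = 0.025, so p = 115 + 0.025q.
Competitive equilibrium: 227 − 0.04q = 115 + 0.025q → q* = 1723.0769, p* = 158.0769.
The subsidy lowers effective supply by 20.75: p = 94.25 + 0.025q.
New quantity: 227 − 0.04q = 94.25 + 0.025q → q' = 2042.3077.
Overproduction Δq = 2042.3077 − 1723.0769 = 319.2308; wedge = subsidy = 20.75.
DWL = ½ × 319.2308 × 20.75 = 3312.02.

3312.02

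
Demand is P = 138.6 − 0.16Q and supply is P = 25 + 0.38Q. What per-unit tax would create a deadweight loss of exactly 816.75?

29.7

Competitive equilibrium: 138.6 − 0.16Q = 25 + 0.38Q → Q* = 210.3704, P* = 104.9407.
A tax t gives ΔQ = t/0.54 and wedge t, so DWL = t²/1.08.
t²/1.08 = 816.75 → t² = 882.09 → t = 29.7.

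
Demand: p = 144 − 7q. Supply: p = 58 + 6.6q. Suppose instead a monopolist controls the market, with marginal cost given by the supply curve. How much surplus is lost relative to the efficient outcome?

Competitive equilibrium: 144 − 7q = 58 + 6.6q → q* = 6.3235, p* = 99.7353.
Marginal revenue: MR = 144 − 14q. Set MR = MC: 144 − 14q = 58 + 6.6q → q_m = 4.1748.
Price p_m = 144 − 7·4.1748 = 114.7764; MC(q_m) = 58 + 6.6·4.1748 = 85.5537.
Competitive q* = 6.3235, so Δq = 2.1487; wedge = 114.7764 − 85.5537 = 29.2227.
Deadweight loss = ½ × 2.1487 × 29.2227 = 31.40.

31.40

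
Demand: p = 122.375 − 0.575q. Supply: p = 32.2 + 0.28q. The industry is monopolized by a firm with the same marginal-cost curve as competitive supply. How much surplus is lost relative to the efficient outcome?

Competitive equilibrium: 122.375 − 0.575q = 32.2 + 0.28q → q* = 105.4678, p* = 61.731.
Marginal revenue: MR = 122.375 − 1.15q. Set MR = MC: 122.375 − 1.15q = 32.2 + 0.28q → q_m = 63.0594.
Price p_m = 122.375 − 0.575·63.0594 = 86.1158; MC(q_m) = 32.2 + 0.28·63.0594 = 49.8566.
Competitive q* = 105.4678, so Δq = 42.4084; wedge = 86.1158 − 49.8566 = 36.2592.
DWL = ½ × 42.4084 × 36.2592 = 768.85.

768.85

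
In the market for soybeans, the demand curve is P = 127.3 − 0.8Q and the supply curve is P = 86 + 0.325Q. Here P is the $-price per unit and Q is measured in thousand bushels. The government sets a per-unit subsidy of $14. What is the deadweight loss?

$87.11 thousand

Competitive equilibrium: 127.3 − 0.8Q = 86 + 0.325Q → Q* = 36.7111, P* = 97.9311.
The subsidy lowers effective supply by 14: P = 72 + 0.325Q.
New quantity: 127.3 − 0.8Q = 72 + 0.325Q → Q' = 49.1556.
Overproduction ΔQ = 49.1556 − 36.7111 = 12.4445; wedge = subsidy = 14.
Deadweight loss = ½ × 12.4445 × 14 = $87.11 thousand.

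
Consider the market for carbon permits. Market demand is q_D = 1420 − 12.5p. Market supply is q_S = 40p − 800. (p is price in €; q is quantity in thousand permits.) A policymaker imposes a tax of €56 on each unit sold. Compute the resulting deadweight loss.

€14933.33 thousand

In inverse form: demand p = 113.6 − 0.08q, supply p = 20 + 0.025q.
Competitive equilibrium: 113.6 − 0.08q = 20 + 0.025q → q* = 891.42857, p* = 42.28571.
With the tax, the buyer price exceeds the seller price by 56: (113.6 − 0.08q) − (20 + 0.025q) = 56 → q' = 358.09524.
Δq = 891.42857 − 358.09524 = 533.33333; the wedge equals the tax, 56.
Deadweight loss = ½ × 533.33333 × 56 = €14933.33 thousand.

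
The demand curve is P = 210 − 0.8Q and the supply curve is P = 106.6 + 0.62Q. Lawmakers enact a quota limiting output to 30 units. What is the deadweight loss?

1301.63

Competitive equilibrium: 210 − 0.8Q = 106.6 + 0.62Q → Q* = 72.8169, P* = 151.7465.
At Q = 30: demand price = 210 − 0.8·30 = 186; supply price = 106.6 + 0.62·30 = 125.2.
ΔQ = 72.8169 − 30 = 42.8169; wedge = 186 − 125.2 = 60.8.
Deadweight loss = ½ × 42.8169 × 60.8 = 1301.63.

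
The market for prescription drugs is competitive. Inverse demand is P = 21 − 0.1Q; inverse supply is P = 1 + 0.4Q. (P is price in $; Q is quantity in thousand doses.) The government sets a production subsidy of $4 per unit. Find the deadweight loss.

$16 thousand

Competitive equilibrium: 21 − 0.1Q = 1 + 0.4Q → Q* = 40, P* = 17.
The subsidy lowers effective supply by 4: P = 0.4Q − 3.
New quantity: 21 − 0.1Q = 0.4Q − 3 → Q' = 48.
Overproduction ΔQ = 48 − 40 = 8; wedge = subsidy = 4.
The triangle = ½ × 8 × 4 = $16 thousand.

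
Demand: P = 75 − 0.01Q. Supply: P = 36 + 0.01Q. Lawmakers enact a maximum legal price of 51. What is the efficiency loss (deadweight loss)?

Competitive equilibrium: 75 − 0.01Q = 36 + 0.01Q → Q* = 1950, P* = 55.5.
At the ceiling P = 51, quantity supplied = (51 − 36)/0.01 = 1500.
Willingness to pay at Q' = 1500: 75 − 0.01·1500 = 60.
ΔQ = 1950 − 1500 = 450; wedge = 60 − 51 = 9.
The triangle = ½ × 450 × 9 = 2025.

2025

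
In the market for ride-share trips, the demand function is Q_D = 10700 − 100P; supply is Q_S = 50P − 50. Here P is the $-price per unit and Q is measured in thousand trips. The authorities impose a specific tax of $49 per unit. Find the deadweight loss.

In inverse form: demand P = 107 − 0.01Q, supply P = 1 + 0.02Q.
Competitive equilibrium: 107 − 0.01Q = 1 + 0.02Q → Q* = 3533.3333, P* = 71.6667.
With the tax, the buyer price exceeds the seller price by 49: (107 − 0.01Q) − (1 + 0.02Q) = 49 → Q' = 1900.
ΔQ = 3533.3333 − 1900 = 1633.3333; the wedge equals the tax, 49.
The triangle = ½ × 1633.3333 × 49 = $40016.67 thousand.

$40016.67 thousand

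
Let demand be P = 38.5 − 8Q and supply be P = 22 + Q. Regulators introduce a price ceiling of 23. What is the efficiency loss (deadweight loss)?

3.125

Competitive equilibrium: 38.5 − 8Q = 22 + Q → Q* = 1.8333, P* = 23.8333.
At the ceiling P = 23, quantity supplied = (23 − 22)/1 = 1.
Willingness to pay at Q' = 1: 38.5 − 8·1 = 30.5.
ΔQ = 1.8333 − 1 = 0.8333; wedge = 30.5 − 23 = 7.5.
Deadweight loss = ½ × 0.8333 × 7.5 = 3.125.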